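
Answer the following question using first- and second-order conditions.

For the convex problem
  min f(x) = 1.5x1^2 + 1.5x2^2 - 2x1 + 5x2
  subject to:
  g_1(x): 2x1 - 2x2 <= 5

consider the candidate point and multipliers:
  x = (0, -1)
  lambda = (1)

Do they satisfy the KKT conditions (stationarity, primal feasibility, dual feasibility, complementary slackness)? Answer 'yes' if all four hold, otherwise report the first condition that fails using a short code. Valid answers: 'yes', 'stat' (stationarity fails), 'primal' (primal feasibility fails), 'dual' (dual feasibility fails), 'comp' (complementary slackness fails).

Gradient of f: grad f(x) = Q x + c = (-2, 2)
Constraint values g_i(x) = a_i^T x - b_i:
  g_1((0, -1)) = -3
Stationarity residual: grad f(x) + sum_i lambda_i a_i = (0, 0)
  -> stationarity OK
Primal feasibility (all g_i <= 0): OK
Dual feasibility (all lambda_i >= 0): OK
Complementary slackness (lambda_i * g_i(x) = 0 for all i): FAILS

Verdict: the first failing condition is complementary_slackness -> comp.

comp


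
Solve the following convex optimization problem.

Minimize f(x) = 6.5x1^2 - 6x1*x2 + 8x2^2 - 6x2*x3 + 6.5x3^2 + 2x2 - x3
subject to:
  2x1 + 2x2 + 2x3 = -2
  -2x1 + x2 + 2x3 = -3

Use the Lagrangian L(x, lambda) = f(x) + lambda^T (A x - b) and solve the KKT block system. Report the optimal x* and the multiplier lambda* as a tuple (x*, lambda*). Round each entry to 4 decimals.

Form the Lagrangian:
  L(x, lambda) = (1/2) x^T Q x + c^T x + lambda^T (A x - b)
Stationarity (grad_x L = 0): Q x + c + A^T lambda = 0.
Primal feasibility: A x = b.

This gives the KKT block system:
  [ Q   A^T ] [ x     ]   [-c ]
  [ A    0  ] [ lambda ] = [ b ]

Solving the linear system:
  x*      = (0.3893, -0.5571, -0.8322)
  lambda* = (0.0182, 4.2197)
  f(x*)   = 6.2067

x* = (0.3893, -0.5571, -0.8322), lambda* = (0.0182, 4.2197)


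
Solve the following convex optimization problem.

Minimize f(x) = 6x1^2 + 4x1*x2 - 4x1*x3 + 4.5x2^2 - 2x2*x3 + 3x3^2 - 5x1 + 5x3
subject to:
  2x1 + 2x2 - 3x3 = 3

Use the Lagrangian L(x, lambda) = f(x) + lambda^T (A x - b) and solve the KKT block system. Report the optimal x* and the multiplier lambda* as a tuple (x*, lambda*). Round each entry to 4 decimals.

Form the Lagrangian:
  L(x, lambda) = (1/2) x^T Q x + c^T x + lambda^T (A x - b)
Stationarity (grad_x L = 0): Q x + c + A^T lambda = 0.
Primal feasibility: A x = b.

This gives the KKT block system:
  [ Q   A^T ] [ x     ]   [-c ]
  [ A    0  ] [ lambda ] = [ b ]

Solving the linear system:
  x*      = (0.2413, -0.2197, -0.9855)
  lambda* = (-0.4798)
  f(x*)   = -2.3475

x* = (0.2413, -0.2197, -0.9855), lambda* = (-0.4798)


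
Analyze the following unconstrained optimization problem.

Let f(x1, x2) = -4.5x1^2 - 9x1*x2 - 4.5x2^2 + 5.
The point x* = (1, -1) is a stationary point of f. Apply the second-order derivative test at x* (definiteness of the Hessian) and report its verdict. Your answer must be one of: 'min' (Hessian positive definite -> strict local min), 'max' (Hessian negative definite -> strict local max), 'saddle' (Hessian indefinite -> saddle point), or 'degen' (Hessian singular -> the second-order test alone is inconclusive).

Compute the Hessian H = grad^2 f:
  H = [[-9, -9], [-9, -9]]
Verify stationarity: grad f(x*) = H x* + g = (0, 0).
Eigenvalues of H: -18, 0.
H has a zero eigenvalue (singular; negative semidefinite but not definite), so H is neither positive definite, negative definite, nor indefinite. The second-order test alone is inconclusive -> degen.
(Indeed, f is constant along the null direction of H through x*, so x* is not a strict local extremum.)

degen


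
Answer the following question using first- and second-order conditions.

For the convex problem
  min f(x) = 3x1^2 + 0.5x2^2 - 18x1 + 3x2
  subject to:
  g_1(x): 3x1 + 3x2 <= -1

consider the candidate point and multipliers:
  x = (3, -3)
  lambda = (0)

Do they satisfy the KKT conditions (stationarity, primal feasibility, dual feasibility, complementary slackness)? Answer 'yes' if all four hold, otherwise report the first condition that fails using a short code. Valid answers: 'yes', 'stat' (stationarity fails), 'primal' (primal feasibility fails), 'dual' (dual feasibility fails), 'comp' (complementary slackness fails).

Gradient of f: grad f(x) = Q x + c = (0, 0)
Constraint values g_i(x) = a_i^T x - b_i:
  g_1((3, -3)) = 1
Stationarity residual: grad f(x) + sum_i lambda_i a_i = (0, 0)
  -> stationarity OK
Primal feasibility (all g_i <= 0): FAILS
Dual feasibility (all lambda_i >= 0): OK
Complementary slackness (lambda_i * g_i(x) = 0 for all i): OK

Verdict: the first failing condition is primal_feasibility -> primal.

primal


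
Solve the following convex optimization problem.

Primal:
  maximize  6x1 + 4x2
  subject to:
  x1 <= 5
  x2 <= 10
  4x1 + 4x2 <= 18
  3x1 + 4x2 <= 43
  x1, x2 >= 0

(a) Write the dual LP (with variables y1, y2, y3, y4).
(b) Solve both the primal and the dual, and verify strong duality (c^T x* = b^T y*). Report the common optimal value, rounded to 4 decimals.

The standard primal-dual pair for 'max c^T x s.t. A x <= b, x >= 0' is:
  Dual:  min b^T y  s.t.  A^T y >= c,  y >= 0.

So the dual LP is:
  minimize  5y1 + 10y2 + 18y3 + 43y4
  subject to:
    y1 + 4y3 + 3y4 >= 6
    y2 + 4y3 + 4y4 >= 4
    y1, y2, y3, y4 >= 0

Solving the primal: x* = (4.5, 0).
  primal value c^T x* = 27.
Solving the dual: y* = (0, 0, 1.5, 0).
  dual value b^T y* = 27.
Strong duality: c^T x* = b^T y*. Confirmed.

27


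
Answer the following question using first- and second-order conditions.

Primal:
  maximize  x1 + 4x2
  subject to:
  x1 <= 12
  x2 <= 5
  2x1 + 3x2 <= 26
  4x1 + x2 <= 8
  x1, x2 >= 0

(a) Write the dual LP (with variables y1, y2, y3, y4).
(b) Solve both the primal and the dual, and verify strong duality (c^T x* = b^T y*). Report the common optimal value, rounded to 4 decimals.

The standard primal-dual pair for 'max c^T x s.t. A x <= b, x >= 0' is:
  Dual:  min b^T y  s.t.  A^T y >= c,  y >= 0.

So the dual LP is:
  minimize  12y1 + 5y2 + 26y3 + 8y4
  subject to:
    y1 + 2y3 + 4y4 >= 1
    y2 + 3y3 + y4 >= 4
    y1, y2, y3, y4 >= 0

Solving the primal: x* = (0.75, 5).
  primal value c^T x* = 20.75.
Solving the dual: y* = (0, 3.75, 0, 0.25).
  dual value b^T y* = 20.75.
Strong duality: c^T x* = b^T y*. Confirmed.

20.75


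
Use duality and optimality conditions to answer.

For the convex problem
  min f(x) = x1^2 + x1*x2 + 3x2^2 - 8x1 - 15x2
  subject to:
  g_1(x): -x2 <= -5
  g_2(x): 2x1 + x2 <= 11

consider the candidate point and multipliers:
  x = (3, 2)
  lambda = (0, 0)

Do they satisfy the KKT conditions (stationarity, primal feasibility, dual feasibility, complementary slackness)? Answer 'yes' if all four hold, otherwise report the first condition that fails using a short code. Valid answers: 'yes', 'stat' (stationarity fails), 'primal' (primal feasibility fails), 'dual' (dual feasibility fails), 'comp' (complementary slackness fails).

Gradient of f: grad f(x) = Q x + c = (0, 0)
Constraint values g_i(x) = a_i^T x - b_i:
  g_1((3, 2)) = 3
  g_2((3, 2)) = -3
Stationarity residual: grad f(x) + sum_i lambda_i a_i = (0, 0)
  -> stationarity OK
Primal feasibility (all g_i <= 0): FAILS
Dual feasibility (all lambda_i >= 0): OK
Complementary slackness (lambda_i * g_i(x) = 0 for all i): OK

Verdict: the first failing condition is primal_feasibility -> primal.

primal


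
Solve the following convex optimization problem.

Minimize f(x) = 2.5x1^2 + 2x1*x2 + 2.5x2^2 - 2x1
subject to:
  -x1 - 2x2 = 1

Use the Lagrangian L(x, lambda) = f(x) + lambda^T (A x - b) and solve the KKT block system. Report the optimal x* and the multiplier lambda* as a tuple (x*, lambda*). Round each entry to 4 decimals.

Form the Lagrangian:
  L(x, lambda) = (1/2) x^T Q x + c^T x + lambda^T (A x - b)
Stationarity (grad_x L = 0): Q x + c + A^T lambda = 0.
Primal feasibility: A x = b.

This gives the KKT block system:
  [ Q   A^T ] [ x     ]   [-c ]
  [ A    0  ] [ lambda ] = [ b ]

Solving the linear system:
  x*      = (0.4118, -0.7059)
  lambda* = (-1.3529)
  f(x*)   = 0.2647

x* = (0.4118, -0.7059), lambda* = (-1.3529)


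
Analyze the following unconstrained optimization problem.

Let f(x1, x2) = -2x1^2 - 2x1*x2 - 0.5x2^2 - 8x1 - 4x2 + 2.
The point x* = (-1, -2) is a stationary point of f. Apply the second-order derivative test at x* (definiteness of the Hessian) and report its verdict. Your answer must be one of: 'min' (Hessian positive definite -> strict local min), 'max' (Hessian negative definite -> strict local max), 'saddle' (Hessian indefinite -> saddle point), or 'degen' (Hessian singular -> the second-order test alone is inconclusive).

Compute the Hessian H = grad^2 f:
  H = [[-4, -2], [-2, -1]]
Verify stationarity: grad f(x*) = H x* + g = (0, 0).
Eigenvalues of H: -5, 0.
H has a zero eigenvalue (singular; negative semidefinite but not definite), so H is neither positive definite, negative definite, nor indefinite. The second-order test alone is inconclusive -> degen.
(Indeed, f is constant along the null direction of H through x*, so x* is not a strict local extremum.)

degen


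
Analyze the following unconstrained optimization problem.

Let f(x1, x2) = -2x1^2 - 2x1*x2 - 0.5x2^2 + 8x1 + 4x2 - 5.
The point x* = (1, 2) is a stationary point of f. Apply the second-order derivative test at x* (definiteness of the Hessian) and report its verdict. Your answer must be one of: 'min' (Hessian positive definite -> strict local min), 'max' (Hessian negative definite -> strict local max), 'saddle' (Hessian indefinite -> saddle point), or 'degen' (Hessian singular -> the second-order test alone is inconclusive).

Compute the Hessian H = grad^2 f:
  H = [[-4, -2], [-2, -1]]
Verify stationarity: grad f(x*) = H x* + g = (0, 0).
Eigenvalues of H: -5, 0.
H has a zero eigenvalue (singular; negative semidefinite but not definite), so H is neither positive definite, negative definite, nor indefinite. The second-order test alone is inconclusive -> degen.
(Indeed, f is constant along the null direction of H through x*, so x* is not a strict local extremum.)

degen


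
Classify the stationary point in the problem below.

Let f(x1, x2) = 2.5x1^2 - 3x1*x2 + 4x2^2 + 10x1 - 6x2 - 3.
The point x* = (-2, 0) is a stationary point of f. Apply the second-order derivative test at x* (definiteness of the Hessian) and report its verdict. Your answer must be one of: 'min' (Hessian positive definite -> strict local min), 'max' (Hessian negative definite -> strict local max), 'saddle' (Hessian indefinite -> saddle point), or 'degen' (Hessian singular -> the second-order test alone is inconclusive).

Compute the Hessian H = grad^2 f:
  H = [[5, -3], [-3, 8]]
Verify stationarity: grad f(x*) = H x* + g = (0, 0).
Eigenvalues of H: 3.1459, 9.8541.
Both eigenvalues > 0, so H is positive definite -> x* is a strict local min.

min


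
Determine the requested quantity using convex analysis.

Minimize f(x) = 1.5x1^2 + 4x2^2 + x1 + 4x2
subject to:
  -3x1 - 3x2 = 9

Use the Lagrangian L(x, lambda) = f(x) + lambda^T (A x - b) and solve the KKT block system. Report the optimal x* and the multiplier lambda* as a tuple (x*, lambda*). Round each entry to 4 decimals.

Form the Lagrangian:
  L(x, lambda) = (1/2) x^T Q x + c^T x + lambda^T (A x - b)
Stationarity (grad_x L = 0): Q x + c + A^T lambda = 0.
Primal feasibility: A x = b.

This gives the KKT block system:
  [ Q   A^T ] [ x     ]   [-c ]
  [ A    0  ] [ lambda ] = [ b ]

Solving the linear system:
  x*      = (-1.9091, -1.0909)
  lambda* = (-1.5758)
  f(x*)   = 3.9545

x* = (-1.9091, -1.0909), lambda* = (-1.5758)


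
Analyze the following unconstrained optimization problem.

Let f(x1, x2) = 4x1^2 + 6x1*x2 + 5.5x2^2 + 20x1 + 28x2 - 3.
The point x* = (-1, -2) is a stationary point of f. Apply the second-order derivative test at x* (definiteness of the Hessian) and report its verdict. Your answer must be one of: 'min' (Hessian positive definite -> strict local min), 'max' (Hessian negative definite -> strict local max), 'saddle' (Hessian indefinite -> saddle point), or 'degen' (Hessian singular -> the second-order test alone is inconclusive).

Compute the Hessian H = grad^2 f:
  H = [[8, 6], [6, 11]]
Verify stationarity: grad f(x*) = H x* + g = (0, 0).
Eigenvalues of H: 3.3153, 15.6847.
Both eigenvalues > 0, so H is positive definite -> x* is a strict local min.

min


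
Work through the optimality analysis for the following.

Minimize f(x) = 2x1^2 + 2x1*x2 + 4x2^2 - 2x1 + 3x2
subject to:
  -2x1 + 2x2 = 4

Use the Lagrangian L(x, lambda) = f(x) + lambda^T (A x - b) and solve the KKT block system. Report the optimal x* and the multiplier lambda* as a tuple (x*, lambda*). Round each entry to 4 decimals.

Form the Lagrangian:
  L(x, lambda) = (1/2) x^T Q x + c^T x + lambda^T (A x - b)
Stationarity (grad_x L = 0): Q x + c + A^T lambda = 0.
Primal feasibility: A x = b.

This gives the KKT block system:
  [ Q   A^T ] [ x     ]   [-c ]
  [ A    0  ] [ lambda ] = [ b ]

Solving the linear system:
  x*      = (-1.3125, 0.6875)
  lambda* = (-2.9375)
  f(x*)   = 8.2188

x* = (-1.3125, 0.6875), lambda* = (-2.9375)


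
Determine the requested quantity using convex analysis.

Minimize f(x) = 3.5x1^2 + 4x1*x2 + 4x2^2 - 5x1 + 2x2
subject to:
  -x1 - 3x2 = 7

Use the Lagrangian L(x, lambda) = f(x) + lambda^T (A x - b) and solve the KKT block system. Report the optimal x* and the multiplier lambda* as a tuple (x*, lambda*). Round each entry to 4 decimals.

Form the Lagrangian:
  L(x, lambda) = (1/2) x^T Q x + c^T x + lambda^T (A x - b)
Stationarity (grad_x L = 0): Q x + c + A^T lambda = 0.
Primal feasibility: A x = b.

This gives the KKT block system:
  [ Q   A^T ] [ x     ]   [-c ]
  [ A    0  ] [ lambda ] = [ b ]

Solving the linear system:
  x*      = (1.6809, -2.8936)
  lambda* = (-4.8085)
  f(x*)   = 9.734

x* = (1.6809, -2.8936), lambda* = (-4.8085)


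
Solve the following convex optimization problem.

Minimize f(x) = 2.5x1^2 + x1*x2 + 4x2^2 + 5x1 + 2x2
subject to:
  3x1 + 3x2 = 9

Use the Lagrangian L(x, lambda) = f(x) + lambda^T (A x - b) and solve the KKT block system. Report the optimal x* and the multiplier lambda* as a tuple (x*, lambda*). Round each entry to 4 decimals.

Form the Lagrangian:
  L(x, lambda) = (1/2) x^T Q x + c^T x + lambda^T (A x - b)
Stationarity (grad_x L = 0): Q x + c + A^T lambda = 0.
Primal feasibility: A x = b.

This gives the KKT block system:
  [ Q   A^T ] [ x     ]   [-c ]
  [ A    0  ] [ lambda ] = [ b ]

Solving the linear system:
  x*      = (1.6364, 1.3636)
  lambda* = (-4.8485)
  f(x*)   = 27.2727

x* = (1.6364, 1.3636), lambda* = (-4.8485)


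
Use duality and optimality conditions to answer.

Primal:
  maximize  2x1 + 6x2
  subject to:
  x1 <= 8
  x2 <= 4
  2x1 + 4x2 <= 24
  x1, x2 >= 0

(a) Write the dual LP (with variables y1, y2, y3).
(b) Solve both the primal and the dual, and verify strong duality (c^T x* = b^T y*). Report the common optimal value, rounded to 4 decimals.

The standard primal-dual pair for 'max c^T x s.t. A x <= b, x >= 0' is:
  Dual:  min b^T y  s.t.  A^T y >= c,  y >= 0.

So the dual LP is:
  minimize  8y1 + 4y2 + 24y3
  subject to:
    y1 + 2y3 >= 2
    y2 + 4y3 >= 6
    y1, y2, y3 >= 0

Solving the primal: x* = (4, 4).
  primal value c^T x* = 32.
Solving the dual: y* = (0, 2, 1).
  dual value b^T y* = 32.
Strong duality: c^T x* = b^T y*. Confirmed.

32


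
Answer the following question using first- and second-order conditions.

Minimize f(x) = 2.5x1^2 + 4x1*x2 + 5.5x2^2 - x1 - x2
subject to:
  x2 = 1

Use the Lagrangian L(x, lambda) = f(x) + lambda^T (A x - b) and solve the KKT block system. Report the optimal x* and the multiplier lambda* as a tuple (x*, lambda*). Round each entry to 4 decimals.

Form the Lagrangian:
  L(x, lambda) = (1/2) x^T Q x + c^T x + lambda^T (A x - b)
Stationarity (grad_x L = 0): Q x + c + A^T lambda = 0.
Primal feasibility: A x = b.

This gives the KKT block system:
  [ Q   A^T ] [ x     ]   [-c ]
  [ A    0  ] [ lambda ] = [ b ]

Solving the linear system:
  x*      = (-0.6, 1)
  lambda* = (-7.6)
  f(x*)   = 3.6

x* = (-0.6, 1), lambda* = (-7.6)


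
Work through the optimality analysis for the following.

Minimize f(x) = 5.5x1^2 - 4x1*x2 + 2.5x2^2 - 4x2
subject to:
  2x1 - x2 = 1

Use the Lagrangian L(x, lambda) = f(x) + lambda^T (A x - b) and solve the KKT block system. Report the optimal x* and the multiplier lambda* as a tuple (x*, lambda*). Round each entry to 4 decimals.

Form the Lagrangian:
  L(x, lambda) = (1/2) x^T Q x + c^T x + lambda^T (A x - b)
Stationarity (grad_x L = 0): Q x + c + A^T lambda = 0.
Primal feasibility: A x = b.

This gives the KKT block system:
  [ Q   A^T ] [ x     ]   [-c ]
  [ A    0  ] [ lambda ] = [ b ]

Solving the linear system:
  x*      = (0.9333, 0.8667)
  lambda* = (-3.4)
  f(x*)   = -0.0333

x* = (0.9333, 0.8667), lambda* = (-3.4)


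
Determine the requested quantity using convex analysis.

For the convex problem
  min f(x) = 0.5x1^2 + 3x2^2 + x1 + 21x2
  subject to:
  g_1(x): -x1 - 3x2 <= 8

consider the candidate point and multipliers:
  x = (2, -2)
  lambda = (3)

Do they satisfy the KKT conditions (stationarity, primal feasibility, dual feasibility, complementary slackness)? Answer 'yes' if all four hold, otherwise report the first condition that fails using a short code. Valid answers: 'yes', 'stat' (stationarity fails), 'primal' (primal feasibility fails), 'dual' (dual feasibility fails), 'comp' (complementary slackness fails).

Gradient of f: grad f(x) = Q x + c = (3, 9)
Constraint values g_i(x) = a_i^T x - b_i:
  g_1((2, -2)) = -4
Stationarity residual: grad f(x) + sum_i lambda_i a_i = (0, 0)
  -> stationarity OK
Primal feasibility (all g_i <= 0): OK
Dual feasibility (all lambda_i >= 0): OK
Complementary slackness (lambda_i * g_i(x) = 0 for all i): FAILS

Verdict: the first failing condition is complementary_slackness -> comp.

comp


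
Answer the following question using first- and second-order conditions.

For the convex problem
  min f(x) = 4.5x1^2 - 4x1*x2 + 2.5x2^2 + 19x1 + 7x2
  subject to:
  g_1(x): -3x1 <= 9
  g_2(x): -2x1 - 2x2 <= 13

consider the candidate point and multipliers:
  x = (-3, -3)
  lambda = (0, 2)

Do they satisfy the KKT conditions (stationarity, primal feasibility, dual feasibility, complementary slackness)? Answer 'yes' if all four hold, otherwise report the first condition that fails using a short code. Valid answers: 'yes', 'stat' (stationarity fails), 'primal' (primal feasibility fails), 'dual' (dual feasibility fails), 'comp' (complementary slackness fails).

Gradient of f: grad f(x) = Q x + c = (4, 4)
Constraint values g_i(x) = a_i^T x - b_i:
  g_1((-3, -3)) = 0
  g_2((-3, -3)) = -1
Stationarity residual: grad f(x) + sum_i lambda_i a_i = (0, 0)
  -> stationarity OK
Primal feasibility (all g_i <= 0): OK
Dual feasibility (all lambda_i >= 0): OK
Complementary slackness (lambda_i * g_i(x) = 0 for all i): FAILS

Verdict: the first failing condition is complementary_slackness -> comp.

comp


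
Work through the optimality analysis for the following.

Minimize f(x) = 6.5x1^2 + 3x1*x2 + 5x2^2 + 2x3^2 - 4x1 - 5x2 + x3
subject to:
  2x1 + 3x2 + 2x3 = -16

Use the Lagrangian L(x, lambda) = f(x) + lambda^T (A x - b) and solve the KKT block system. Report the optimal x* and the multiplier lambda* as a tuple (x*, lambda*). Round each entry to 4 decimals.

Form the Lagrangian:
  L(x, lambda) = (1/2) x^T Q x + c^T x + lambda^T (A x - b)
Stationarity (grad_x L = 0): Q x + c + A^T lambda = 0.
Primal feasibility: A x = b.

This gives the KKT block system:
  [ Q   A^T ] [ x     ]   [-c ]
  [ A    0  ] [ lambda ] = [ b ]

Solving the linear system:
  x*      = (-0.5764, -1.9112, -4.5568)
  lambda* = (8.6136)
  f(x*)   = 72.5615

x* = (-0.5764, -1.9112, -4.5568), lambda* = (8.6136)


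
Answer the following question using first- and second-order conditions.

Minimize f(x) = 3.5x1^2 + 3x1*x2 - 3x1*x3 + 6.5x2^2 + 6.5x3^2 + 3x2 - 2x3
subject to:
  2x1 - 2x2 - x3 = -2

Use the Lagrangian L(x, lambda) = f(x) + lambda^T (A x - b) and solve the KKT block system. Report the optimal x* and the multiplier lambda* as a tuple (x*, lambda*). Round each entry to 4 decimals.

Form the Lagrangian:
  L(x, lambda) = (1/2) x^T Q x + c^T x + lambda^T (A x - b)
Stationarity (grad_x L = 0): Q x + c + A^T lambda = 0.
Primal feasibility: A x = b.

This gives the KKT block system:
  [ Q   A^T ] [ x     ]   [-c ]
  [ A    0  ] [ lambda ] = [ b ]

Solving the linear system:
  x*      = (-0.6592, 0.2562, 0.1692)
  lambda* = (2.1766)
  f(x*)   = 2.3918

x* = (-0.6592, 0.2562, 0.1692), lambda* = (2.1766)


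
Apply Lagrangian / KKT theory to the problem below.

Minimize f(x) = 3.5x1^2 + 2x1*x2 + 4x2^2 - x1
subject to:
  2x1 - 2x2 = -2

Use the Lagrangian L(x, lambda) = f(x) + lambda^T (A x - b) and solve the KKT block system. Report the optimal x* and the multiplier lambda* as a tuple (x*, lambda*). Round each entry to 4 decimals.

Form the Lagrangian:
  L(x, lambda) = (1/2) x^T Q x + c^T x + lambda^T (A x - b)
Stationarity (grad_x L = 0): Q x + c + A^T lambda = 0.
Primal feasibility: A x = b.

This gives the KKT block system:
  [ Q   A^T ] [ x     ]   [-c ]
  [ A    0  ] [ lambda ] = [ b ]

Solving the linear system:
  x*      = (-0.4737, 0.5263)
  lambda* = (1.6316)
  f(x*)   = 1.8684

x* = (-0.4737, 0.5263), lambda* = (1.6316)


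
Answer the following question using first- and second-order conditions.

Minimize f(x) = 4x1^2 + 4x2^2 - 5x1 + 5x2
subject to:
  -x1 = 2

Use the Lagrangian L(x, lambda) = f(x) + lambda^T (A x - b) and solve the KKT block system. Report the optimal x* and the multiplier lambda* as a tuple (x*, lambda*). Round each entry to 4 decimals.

Form the Lagrangian:
  L(x, lambda) = (1/2) x^T Q x + c^T x + lambda^T (A x - b)
Stationarity (grad_x L = 0): Q x + c + A^T lambda = 0.
Primal feasibility: A x = b.

This gives the KKT block system:
  [ Q   A^T ] [ x     ]   [-c ]
  [ A    0  ] [ lambda ] = [ b ]

Solving the linear system:
  x*      = (-2, -0.625)
  lambda* = (-21)
  f(x*)   = 24.4375

x* = (-2, -0.625), lambda* = (-21)


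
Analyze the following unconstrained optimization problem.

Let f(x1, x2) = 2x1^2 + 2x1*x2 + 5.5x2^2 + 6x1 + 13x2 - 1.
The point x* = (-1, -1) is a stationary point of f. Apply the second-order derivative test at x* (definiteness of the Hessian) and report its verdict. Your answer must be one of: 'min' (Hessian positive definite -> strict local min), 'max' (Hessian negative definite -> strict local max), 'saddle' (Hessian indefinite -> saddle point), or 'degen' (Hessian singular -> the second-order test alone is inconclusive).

Compute the Hessian H = grad^2 f:
  H = [[4, 2], [2, 11]]
Verify stationarity: grad f(x*) = H x* + g = (0, 0).
Eigenvalues of H: 3.4689, 11.5311.
Both eigenvalues > 0, so H is positive definite -> x* is a strict local min.

min


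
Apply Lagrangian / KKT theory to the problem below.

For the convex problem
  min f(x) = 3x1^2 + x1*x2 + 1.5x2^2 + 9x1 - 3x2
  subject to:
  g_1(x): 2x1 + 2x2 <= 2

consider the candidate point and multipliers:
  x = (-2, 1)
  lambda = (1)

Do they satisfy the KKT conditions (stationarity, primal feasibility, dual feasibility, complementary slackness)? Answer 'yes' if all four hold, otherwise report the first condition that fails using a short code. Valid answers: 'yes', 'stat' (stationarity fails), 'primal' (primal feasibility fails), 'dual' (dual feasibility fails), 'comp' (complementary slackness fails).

Gradient of f: grad f(x) = Q x + c = (-2, -2)
Constraint values g_i(x) = a_i^T x - b_i:
  g_1((-2, 1)) = -4
Stationarity residual: grad f(x) + sum_i lambda_i a_i = (0, 0)
  -> stationarity OK
Primal feasibility (all g_i <= 0): OK
Dual feasibility (all lambda_i >= 0): OK
Complementary slackness (lambda_i * g_i(x) = 0 for all i): FAILS

Verdict: the first failing condition is complementary_slackness -> comp.

comp


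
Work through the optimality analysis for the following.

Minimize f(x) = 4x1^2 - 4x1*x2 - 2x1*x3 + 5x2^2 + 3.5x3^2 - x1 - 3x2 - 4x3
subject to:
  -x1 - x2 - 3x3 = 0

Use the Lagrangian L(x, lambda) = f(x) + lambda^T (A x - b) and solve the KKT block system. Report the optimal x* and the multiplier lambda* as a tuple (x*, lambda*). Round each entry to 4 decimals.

Form the Lagrangian:
  L(x, lambda) = (1/2) x^T Q x + c^T x + lambda^T (A x - b)
Stationarity (grad_x L = 0): Q x + c + A^T lambda = 0.
Primal feasibility: A x = b.

This gives the KKT block system:
  [ Q   A^T ] [ x     ]   [-c ]
  [ A    0  ] [ lambda ] = [ b ]

Solving the linear system:
  x*      = (0.0065, 0.1562, -0.0542)
  lambda* = (-1.4642)
  f(x*)   = -0.1291

x* = (0.0065, 0.1562, -0.0542), lambda* = (-1.4642)


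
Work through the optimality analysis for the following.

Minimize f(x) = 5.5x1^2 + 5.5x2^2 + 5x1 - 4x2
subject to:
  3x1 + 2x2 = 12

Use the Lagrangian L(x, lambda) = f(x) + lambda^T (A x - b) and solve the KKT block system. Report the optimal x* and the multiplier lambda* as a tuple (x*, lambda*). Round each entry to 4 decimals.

Form the Lagrangian:
  L(x, lambda) = (1/2) x^T Q x + c^T x + lambda^T (A x - b)
Stationarity (grad_x L = 0): Q x + c + A^T lambda = 0.
Primal feasibility: A x = b.

This gives the KKT block system:
  [ Q   A^T ] [ x     ]   [-c ]
  [ A    0  ] [ lambda ] = [ b ]

Solving the linear system:
  x*      = (2.4615, 2.3077)
  lambda* = (-10.6923)
  f(x*)   = 65.6923

x* = (2.4615, 2.3077), lambda* = (-10.6923)


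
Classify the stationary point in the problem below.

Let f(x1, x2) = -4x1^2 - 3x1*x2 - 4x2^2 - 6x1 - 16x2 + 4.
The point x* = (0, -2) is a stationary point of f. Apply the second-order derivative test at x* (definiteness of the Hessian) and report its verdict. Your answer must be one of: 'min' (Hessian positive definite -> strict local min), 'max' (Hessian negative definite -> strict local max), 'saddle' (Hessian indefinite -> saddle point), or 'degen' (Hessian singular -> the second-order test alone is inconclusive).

Compute the Hessian H = grad^2 f:
  H = [[-8, -3], [-3, -8]]
Verify stationarity: grad f(x*) = H x* + g = (0, 0).
Eigenvalues of H: -11, -5.
Both eigenvalues < 0, so H is negative definite -> x* is a strict local max.

max


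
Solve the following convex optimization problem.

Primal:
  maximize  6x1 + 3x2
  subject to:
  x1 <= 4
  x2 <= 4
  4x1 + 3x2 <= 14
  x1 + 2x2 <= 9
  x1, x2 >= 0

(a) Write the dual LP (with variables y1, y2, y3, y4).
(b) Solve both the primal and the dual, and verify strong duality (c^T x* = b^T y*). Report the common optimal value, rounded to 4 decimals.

The standard primal-dual pair for 'max c^T x s.t. A x <= b, x >= 0' is:
  Dual:  min b^T y  s.t.  A^T y >= c,  y >= 0.

So the dual LP is:
  minimize  4y1 + 4y2 + 14y3 + 9y4
  subject to:
    y1 + 4y3 + y4 >= 6
    y2 + 3y3 + 2y4 >= 3
    y1, y2, y3, y4 >= 0

Solving the primal: x* = (3.5, 0).
  primal value c^T x* = 21.
Solving the dual: y* = (0, 0, 1.5, 0).
  dual value b^T y* = 21.
Strong duality: c^T x* = b^T y*. Confirmed.

21


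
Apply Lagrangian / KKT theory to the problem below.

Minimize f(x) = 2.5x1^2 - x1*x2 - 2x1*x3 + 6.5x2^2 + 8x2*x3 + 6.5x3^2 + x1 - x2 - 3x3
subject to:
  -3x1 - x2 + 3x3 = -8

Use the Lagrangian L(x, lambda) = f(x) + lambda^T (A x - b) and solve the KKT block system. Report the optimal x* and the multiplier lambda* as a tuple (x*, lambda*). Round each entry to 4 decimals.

Form the Lagrangian:
  L(x, lambda) = (1/2) x^T Q x + c^T x + lambda^T (A x - b)
Stationarity (grad_x L = 0): Q x + c + A^T lambda = 0.
Primal feasibility: A x = b.

This gives the KKT block system:
  [ Q   A^T ] [ x     ]   [-c ]
  [ A    0  ] [ lambda ] = [ b ]

Solving the linear system:
  x*      = (1.5177, 0.9455, -0.8338)
  lambda* = (3.1035)
  f(x*)   = 13.951

x* = (1.5177, 0.9455, -0.8338), lambda* = (3.1035)


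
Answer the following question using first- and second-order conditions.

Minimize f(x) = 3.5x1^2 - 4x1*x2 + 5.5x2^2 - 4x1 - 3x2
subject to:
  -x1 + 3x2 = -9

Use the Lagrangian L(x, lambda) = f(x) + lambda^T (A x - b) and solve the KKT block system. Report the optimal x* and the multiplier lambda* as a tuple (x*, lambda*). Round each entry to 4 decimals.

Form the Lagrangian:
  L(x, lambda) = (1/2) x^T Q x + c^T x + lambda^T (A x - b)
Stationarity (grad_x L = 0): Q x + c + A^T lambda = 0.
Primal feasibility: A x = b.

This gives the KKT block system:
  [ Q   A^T ] [ x     ]   [-c ]
  [ A    0  ] [ lambda ] = [ b ]

Solving the linear system:
  x*      = (0.72, -2.76)
  lambda* = (12.08)
  f(x*)   = 57.06

x* = (0.72, -2.76), lambda* = (12.08)


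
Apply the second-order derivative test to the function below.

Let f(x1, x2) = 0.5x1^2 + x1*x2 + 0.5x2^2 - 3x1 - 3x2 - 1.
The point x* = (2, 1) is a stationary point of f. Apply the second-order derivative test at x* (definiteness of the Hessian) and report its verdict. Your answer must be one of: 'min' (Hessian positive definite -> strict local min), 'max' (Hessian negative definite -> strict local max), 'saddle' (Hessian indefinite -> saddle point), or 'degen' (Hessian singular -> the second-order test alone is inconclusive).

Compute the Hessian H = grad^2 f:
  H = [[1, 1], [1, 1]]
Verify stationarity: grad f(x*) = H x* + g = (0, 0).
Eigenvalues of H: 0, 2.
H has a zero eigenvalue (singular; positive semidefinite but not definite), so H is neither positive definite, negative definite, nor indefinite. The second-order test alone is inconclusive -> degen.
(Indeed, f is constant along the null direction of H through x*, so x* is not a strict local extremum.)

degen


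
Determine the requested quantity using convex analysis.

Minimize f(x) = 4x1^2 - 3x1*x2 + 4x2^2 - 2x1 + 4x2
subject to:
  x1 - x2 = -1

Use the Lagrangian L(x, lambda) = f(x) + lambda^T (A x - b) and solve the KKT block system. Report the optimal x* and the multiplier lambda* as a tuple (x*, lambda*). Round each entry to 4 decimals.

Form the Lagrangian:
  L(x, lambda) = (1/2) x^T Q x + c^T x + lambda^T (A x - b)
Stationarity (grad_x L = 0): Q x + c + A^T lambda = 0.
Primal feasibility: A x = b.

This gives the KKT block system:
  [ Q   A^T ] [ x     ]   [-c ]
  [ A    0  ] [ lambda ] = [ b ]

Solving the linear system:
  x*      = (-0.7, 0.3)
  lambda* = (8.5)
  f(x*)   = 5.55

x* = (-0.7, 0.3), lambda* = (8.5)


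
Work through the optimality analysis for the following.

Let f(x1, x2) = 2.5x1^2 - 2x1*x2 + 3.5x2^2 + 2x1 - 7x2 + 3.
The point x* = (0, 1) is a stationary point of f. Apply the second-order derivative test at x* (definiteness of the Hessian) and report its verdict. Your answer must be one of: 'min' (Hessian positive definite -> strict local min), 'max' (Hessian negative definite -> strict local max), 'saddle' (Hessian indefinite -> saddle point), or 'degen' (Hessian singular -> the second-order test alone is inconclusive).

Compute the Hessian H = grad^2 f:
  H = [[5, -2], [-2, 7]]
Verify stationarity: grad f(x*) = H x* + g = (0, 0).
Eigenvalues of H: 3.7639, 8.2361.
Both eigenvalues > 0, so H is positive definite -> x* is a strict local min.

min


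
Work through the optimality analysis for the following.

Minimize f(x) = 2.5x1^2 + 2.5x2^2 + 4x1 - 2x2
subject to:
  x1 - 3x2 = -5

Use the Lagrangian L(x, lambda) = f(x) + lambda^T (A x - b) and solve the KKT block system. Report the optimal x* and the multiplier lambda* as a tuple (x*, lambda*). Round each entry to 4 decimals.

Form the Lagrangian:
  L(x, lambda) = (1/2) x^T Q x + c^T x + lambda^T (A x - b)
Stationarity (grad_x L = 0): Q x + c + A^T lambda = 0.
Primal feasibility: A x = b.

This gives the KKT block system:
  [ Q   A^T ] [ x     ]   [-c ]
  [ A    0  ] [ lambda ] = [ b ]

Solving the linear system:
  x*      = (-1.1, 1.3)
  lambda* = (1.5)
  f(x*)   = 0.25

x* = (-1.1, 1.3), lambda* = (1.5)


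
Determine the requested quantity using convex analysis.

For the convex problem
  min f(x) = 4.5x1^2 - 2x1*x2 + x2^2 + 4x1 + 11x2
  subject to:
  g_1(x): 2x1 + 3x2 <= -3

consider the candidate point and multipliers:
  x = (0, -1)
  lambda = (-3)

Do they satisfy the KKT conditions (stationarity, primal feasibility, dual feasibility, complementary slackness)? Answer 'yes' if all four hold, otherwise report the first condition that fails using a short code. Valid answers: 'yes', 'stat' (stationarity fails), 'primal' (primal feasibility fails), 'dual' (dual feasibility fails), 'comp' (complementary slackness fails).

Gradient of f: grad f(x) = Q x + c = (6, 9)
Constraint values g_i(x) = a_i^T x - b_i:
  g_1((0, -1)) = 0
Stationarity residual: grad f(x) + sum_i lambda_i a_i = (0, 0)
  -> stationarity OK
Primal feasibility (all g_i <= 0): OK
Dual feasibility (all lambda_i >= 0): FAILS
Complementary slackness (lambda_i * g_i(x) = 0 for all i): OK

Verdict: the first failing condition is dual_feasibility -> dual.

dual


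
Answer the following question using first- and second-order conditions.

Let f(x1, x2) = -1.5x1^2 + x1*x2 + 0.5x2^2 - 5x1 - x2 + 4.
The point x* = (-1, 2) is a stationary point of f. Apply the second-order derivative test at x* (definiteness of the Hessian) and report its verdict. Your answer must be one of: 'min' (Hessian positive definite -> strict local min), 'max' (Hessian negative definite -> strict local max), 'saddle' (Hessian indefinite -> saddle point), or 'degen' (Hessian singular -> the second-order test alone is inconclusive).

Compute the Hessian H = grad^2 f:
  H = [[-3, 1], [1, 1]]
Verify stationarity: grad f(x*) = H x* + g = (0, 0).
Eigenvalues of H: -3.2361, 1.2361.
Eigenvalues have mixed signs, so H is indefinite -> x* is a saddle point.

saddle


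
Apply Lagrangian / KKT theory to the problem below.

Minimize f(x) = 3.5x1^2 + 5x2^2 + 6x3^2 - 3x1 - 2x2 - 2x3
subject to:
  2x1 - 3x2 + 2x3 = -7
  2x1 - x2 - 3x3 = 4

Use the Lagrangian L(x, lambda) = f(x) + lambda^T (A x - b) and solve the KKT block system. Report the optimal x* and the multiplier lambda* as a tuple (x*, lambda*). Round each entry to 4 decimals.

Form the Lagrangian:
  L(x, lambda) = (1/2) x^T Q x + c^T x + lambda^T (A x - b)
Stationarity (grad_x L = 0): Q x + c + A^T lambda = 0.
Primal feasibility: A x = b.

This gives the KKT block system:
  [ Q   A^T ] [ x     ]   [-c ]
  [ A    0  ] [ lambda ] = [ b ]

Solving the linear system:
  x*      = (0.1388, 1.308, -1.6768)
  lambda* = (5.0329, -4.0186)
  f(x*)   = 25.8129

x* = (0.1388, 1.308, -1.6768), lambda* = (5.0329, -4.0186)


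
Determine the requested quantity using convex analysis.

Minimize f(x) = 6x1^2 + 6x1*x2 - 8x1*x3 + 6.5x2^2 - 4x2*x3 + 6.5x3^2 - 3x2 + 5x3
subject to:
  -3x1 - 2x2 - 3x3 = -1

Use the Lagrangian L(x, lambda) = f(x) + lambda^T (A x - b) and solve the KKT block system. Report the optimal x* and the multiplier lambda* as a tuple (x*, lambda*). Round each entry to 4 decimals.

Form the Lagrangian:
  L(x, lambda) = (1/2) x^T Q x + c^T x + lambda^T (A x - b)
Stationarity (grad_x L = 0): Q x + c + A^T lambda = 0.
Primal feasibility: A x = b.

This gives the KKT block system:
  [ Q   A^T ] [ x     ]   [-c ]
  [ A    0  ] [ lambda ] = [ b ]

Solving the linear system:
  x*      = (0.0873, 0.3509, 0.0121)
  lambda* = (1.0186)
  f(x*)   = 0.0132

x* = (0.0873, 0.3509, 0.0121), lambda* = (1.0186)


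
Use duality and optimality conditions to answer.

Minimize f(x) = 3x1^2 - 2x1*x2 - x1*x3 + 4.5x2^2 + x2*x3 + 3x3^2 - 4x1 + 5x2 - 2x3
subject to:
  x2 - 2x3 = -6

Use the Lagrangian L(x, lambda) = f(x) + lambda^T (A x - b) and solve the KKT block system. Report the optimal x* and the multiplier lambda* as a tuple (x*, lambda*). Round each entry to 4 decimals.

Form the Lagrangian:
  L(x, lambda) = (1/2) x^T Q x + c^T x + lambda^T (A x - b)
Stationarity (grad_x L = 0): Q x + c + A^T lambda = 0.
Primal feasibility: A x = b.

This gives the KKT block system:
  [ Q   A^T ] [ x     ]   [-c ]
  [ A    0  ] [ lambda ] = [ b ]

Solving the linear system:
  x*      = (0.6454, -1.251, 2.3745)
  lambda* = (5.1753)
  f(x*)   = 8.7331

x* = (0.6454, -1.251, 2.3745), lambda* = (5.1753)


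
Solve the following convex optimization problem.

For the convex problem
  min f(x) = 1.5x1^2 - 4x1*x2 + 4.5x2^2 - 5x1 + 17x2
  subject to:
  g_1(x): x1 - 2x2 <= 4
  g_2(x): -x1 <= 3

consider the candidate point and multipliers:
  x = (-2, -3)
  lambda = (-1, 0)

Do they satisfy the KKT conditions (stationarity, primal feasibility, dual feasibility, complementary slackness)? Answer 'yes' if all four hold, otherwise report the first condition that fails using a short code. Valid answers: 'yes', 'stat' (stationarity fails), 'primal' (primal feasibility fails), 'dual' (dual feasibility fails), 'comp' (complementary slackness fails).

Gradient of f: grad f(x) = Q x + c = (1, -2)
Constraint values g_i(x) = a_i^T x - b_i:
  g_1((-2, -3)) = 0
  g_2((-2, -3)) = -1
Stationarity residual: grad f(x) + sum_i lambda_i a_i = (0, 0)
  -> stationarity OK
Primal feasibility (all g_i <= 0): OK
Dual feasibility (all lambda_i >= 0): FAILS
Complementary slackness (lambda_i * g_i(x) = 0 for all i): OK

Verdict: the first failing condition is dual_feasibility -> dual.

dual


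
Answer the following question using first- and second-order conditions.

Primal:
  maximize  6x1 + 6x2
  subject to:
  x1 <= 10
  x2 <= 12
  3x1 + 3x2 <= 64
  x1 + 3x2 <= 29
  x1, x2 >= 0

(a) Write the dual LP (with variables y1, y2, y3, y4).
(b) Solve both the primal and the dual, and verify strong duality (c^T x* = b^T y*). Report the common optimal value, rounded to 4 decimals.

The standard primal-dual pair for 'max c^T x s.t. A x <= b, x >= 0' is:
  Dual:  min b^T y  s.t.  A^T y >= c,  y >= 0.

So the dual LP is:
  minimize  10y1 + 12y2 + 64y3 + 29y4
  subject to:
    y1 + 3y3 + y4 >= 6
    y2 + 3y3 + 3y4 >= 6
    y1, y2, y3, y4 >= 0

Solving the primal: x* = (10, 6.3333).
  primal value c^T x* = 98.
Solving the dual: y* = (4, 0, 0, 2).
  dual value b^T y* = 98.
Strong duality: c^T x* = b^T y*. Confirmed.

98


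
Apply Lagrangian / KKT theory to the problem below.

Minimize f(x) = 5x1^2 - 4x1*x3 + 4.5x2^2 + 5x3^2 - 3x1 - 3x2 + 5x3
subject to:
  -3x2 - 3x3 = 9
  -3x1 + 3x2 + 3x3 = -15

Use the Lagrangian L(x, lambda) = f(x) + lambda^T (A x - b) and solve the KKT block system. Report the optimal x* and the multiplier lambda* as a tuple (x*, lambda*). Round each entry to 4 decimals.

Form the Lagrangian:
  L(x, lambda) = (1/2) x^T Q x + c^T x + lambda^T (A x - b)
Stationarity (grad_x L = 0): Q x + c + A^T lambda = 0.
Primal feasibility: A x = b.

This gives the KKT block system:
  [ Q   A^T ] [ x     ]   [-c ]
  [ A    0  ] [ lambda ] = [ b ]

Solving the linear system:
  x*      = (2, -1.5789, -1.4211)
  lambda* = (1.8246, 7.5614)
  f(x*)   = 44.3158

x* = (2, -1.5789, -1.4211), lambda* = (1.8246, 7.5614)


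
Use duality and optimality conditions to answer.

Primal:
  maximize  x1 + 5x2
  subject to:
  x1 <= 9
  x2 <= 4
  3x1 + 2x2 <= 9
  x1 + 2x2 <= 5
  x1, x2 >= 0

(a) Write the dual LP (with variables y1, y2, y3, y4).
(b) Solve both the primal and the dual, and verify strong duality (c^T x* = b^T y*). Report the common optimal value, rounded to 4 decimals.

The standard primal-dual pair for 'max c^T x s.t. A x <= b, x >= 0' is:
  Dual:  min b^T y  s.t.  A^T y >= c,  y >= 0.

So the dual LP is:
  minimize  9y1 + 4y2 + 9y3 + 5y4
  subject to:
    y1 + 3y3 + y4 >= 1
    y2 + 2y3 + 2y4 >= 5
    y1, y2, y3, y4 >= 0

Solving the primal: x* = (0, 2.5).
  primal value c^T x* = 12.5.
Solving the dual: y* = (0, 0, 0, 2.5).
  dual value b^T y* = 12.5.
Strong duality: c^T x* = b^T y*. Confirmed.

12.5


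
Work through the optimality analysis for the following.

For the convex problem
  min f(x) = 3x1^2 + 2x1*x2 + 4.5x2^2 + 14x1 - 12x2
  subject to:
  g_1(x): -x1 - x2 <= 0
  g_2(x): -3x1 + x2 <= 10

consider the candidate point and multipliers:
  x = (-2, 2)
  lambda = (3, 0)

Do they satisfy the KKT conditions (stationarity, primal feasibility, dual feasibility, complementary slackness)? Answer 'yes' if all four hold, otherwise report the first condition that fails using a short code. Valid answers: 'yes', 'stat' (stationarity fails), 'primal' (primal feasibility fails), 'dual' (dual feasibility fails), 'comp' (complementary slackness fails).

Gradient of f: grad f(x) = Q x + c = (6, 2)
Constraint values g_i(x) = a_i^T x - b_i:
  g_1((-2, 2)) = 0
  g_2((-2, 2)) = -2
Stationarity residual: grad f(x) + sum_i lambda_i a_i = (3, -1)
  -> stationarity FAILS
Primal feasibility (all g_i <= 0): OK
Dual feasibility (all lambda_i >= 0): OK
Complementary slackness (lambda_i * g_i(x) = 0 for all i): OK

Verdict: the first failing condition is stationarity -> stat.

stat
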